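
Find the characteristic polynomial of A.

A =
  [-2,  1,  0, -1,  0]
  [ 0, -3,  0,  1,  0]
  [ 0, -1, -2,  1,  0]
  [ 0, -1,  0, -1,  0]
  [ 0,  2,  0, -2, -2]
x^5 + 10*x^4 + 40*x^3 + 80*x^2 + 80*x + 32

Expanding det(x·I − A) (e.g. by cofactor expansion or by noting that A is similar to its Jordan form J, which has the same characteristic polynomial as A) gives
  χ_A(x) = x^5 + 10*x^4 + 40*x^3 + 80*x^2 + 80*x + 32
which factors as (x + 2)^5. The eigenvalues (with algebraic multiplicities) are λ = -2 with multiplicity 5.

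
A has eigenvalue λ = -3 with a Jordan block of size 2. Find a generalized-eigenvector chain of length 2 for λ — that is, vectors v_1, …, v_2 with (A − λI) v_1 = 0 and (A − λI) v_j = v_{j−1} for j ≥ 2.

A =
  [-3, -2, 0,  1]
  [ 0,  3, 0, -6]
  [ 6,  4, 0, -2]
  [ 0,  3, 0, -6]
A Jordan chain for λ = -3 of length 2:
v_1 = (-1, 0, 2, 0)ᵀ
v_2 = (0, 1, 0, 1)ᵀ

Let N = A − (-3)·I. We want v_2 with N^2 v_2 = 0 but N^1 v_2 ≠ 0; then v_{j-1} := N · v_j for j = 2, …, 2.

Pick v_2 = (0, 1, 0, 1)ᵀ.
Then v_1 = N · v_2 = (-1, 0, 2, 0)ᵀ.

Sanity check: (A − (-3)·I) v_1 = (0, 0, 0, 0)ᵀ = 0. ✓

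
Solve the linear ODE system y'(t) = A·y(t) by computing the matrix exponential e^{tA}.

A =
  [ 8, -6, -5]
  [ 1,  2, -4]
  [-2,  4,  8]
e^{tA} =
  [4*t^2*exp(6*t) + 2*t*exp(6*t) + exp(6*t), -4*t^2*exp(6*t) - 6*t*exp(6*t), 2*t^2*exp(6*t) - 5*t*exp(6*t)]
  [3*t^2*exp(6*t) + t*exp(6*t), -3*t^2*exp(6*t) - 4*t*exp(6*t) + exp(6*t), 3*t^2*exp(6*t)/2 - 4*t*exp(6*t)]
  [-2*t^2*exp(6*t) - 2*t*exp(6*t), 2*t^2*exp(6*t) + 4*t*exp(6*t), -t^2*exp(6*t) + 2*t*exp(6*t) + exp(6*t)]

Strategy: write A = P · J · P⁻¹ where J is a Jordan canonical form, so e^{tA} = P · e^{tJ} · P⁻¹, and e^{tJ} can be computed block-by-block.

A has Jordan form
J =
  [6, 1, 0]
  [0, 6, 1]
  [0, 0, 6]
(up to reordering of blocks).

Per-block formulas:
  For a 3×3 Jordan block J_3(6): exp(t · J_3(6)) = e^(6t)·(I + t·N + (t^2/2)·N^2), where N is the 3×3 nilpotent shift.

After assembling e^{tJ} and conjugating by P, we get:

e^{tA} =
  [4*t^2*exp(6*t) + 2*t*exp(6*t) + exp(6*t), -4*t^2*exp(6*t) - 6*t*exp(6*t), 2*t^2*exp(6*t) - 5*t*exp(6*t)]
  [3*t^2*exp(6*t) + t*exp(6*t), -3*t^2*exp(6*t) - 4*t*exp(6*t) + exp(6*t), 3*t^2*exp(6*t)/2 - 4*t*exp(6*t)]
  [-2*t^2*exp(6*t) - 2*t*exp(6*t), 2*t^2*exp(6*t) + 4*t*exp(6*t), -t^2*exp(6*t) + 2*t*exp(6*t) + exp(6*t)]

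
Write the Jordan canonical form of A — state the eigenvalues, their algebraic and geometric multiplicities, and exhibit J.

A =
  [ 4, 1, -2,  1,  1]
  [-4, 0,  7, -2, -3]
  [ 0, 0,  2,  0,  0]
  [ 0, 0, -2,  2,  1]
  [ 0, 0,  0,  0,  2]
J_3(2) ⊕ J_2(2)

The characteristic polynomial is
  det(x·I − A) = x^5 - 10*x^4 + 40*x^3 - 80*x^2 + 80*x - 32 = (x - 2)^5

Eigenvalues and multiplicities (the geometric multiplicity of λ is n − rank(A − λI), which equals the number of Jordan blocks for λ):
  λ = 2: algebraic multiplicity = 5, geometric multiplicity = 2

Determining the block sizes for each eigenvalue:
  λ = 2: with am = 5 and gm = 2, the partition is not yet determined (e.g. several partitions of 5 into 2 parts exist). Let N = A − (2)·I. Computing rank(N^1) = 3, rank(N^2) = 1, rank(N^3) = 0; the number of blocks of size ≥ j is rank(N^{j−1}) − rank(N^j), giving [2, 2, 1]. So we have 1 block(s) of size 3, 1 block(s) of size 2 → block sizes [3, 2]

Assembling the blocks gives a Jordan form
J =
  [2, 1, 0, 0, 0]
  [0, 2, 1, 0, 0]
  [0, 0, 2, 0, 0]
  [0, 0, 0, 2, 1]
  [0, 0, 0, 0, 2]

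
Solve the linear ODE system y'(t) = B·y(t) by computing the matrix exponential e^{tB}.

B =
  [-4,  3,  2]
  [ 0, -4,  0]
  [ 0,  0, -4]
e^{tB} =
  [exp(-4*t), 3*t*exp(-4*t), 2*t*exp(-4*t)]
  [0, exp(-4*t), 0]
  [0, 0, exp(-4*t)]

Strategy: write B = P · J · P⁻¹ where J is a Jordan canonical form, so e^{tB} = P · e^{tJ} · P⁻¹, and e^{tJ} can be computed block-by-block.

B has Jordan form
J =
  [-4,  1,  0]
  [ 0, -4,  0]
  [ 0,  0, -4]
(up to reordering of blocks).

Per-block formulas:
  For a 2×2 Jordan block J_2(-4): exp(t · J_2(-4)) = e^(-4t)·(I + t·N), where N is the 2×2 nilpotent shift.
  For a 1×1 block at λ = -4: exp(t · [-4]) = [e^(-4t)].

After assembling e^{tJ} and conjugating by P, we get:

e^{tB} =
  [exp(-4*t), 3*t*exp(-4*t), 2*t*exp(-4*t)]
  [0, exp(-4*t), 0]
  [0, 0, exp(-4*t)]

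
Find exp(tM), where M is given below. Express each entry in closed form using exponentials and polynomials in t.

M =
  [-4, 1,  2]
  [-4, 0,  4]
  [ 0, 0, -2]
e^{tM} =
  [-2*t*exp(-2*t) + exp(-2*t), t*exp(-2*t), 2*t*exp(-2*t)]
  [-4*t*exp(-2*t), 2*t*exp(-2*t) + exp(-2*t), 4*t*exp(-2*t)]
  [0, 0, exp(-2*t)]

Strategy: write M = P · J · P⁻¹ where J is a Jordan canonical form, so e^{tM} = P · e^{tJ} · P⁻¹, and e^{tJ} can be computed block-by-block.

M has Jordan form
J =
  [-2,  1,  0]
  [ 0, -2,  0]
  [ 0,  0, -2]
(up to reordering of blocks).

Per-block formulas:
  For a 2×2 Jordan block J_2(-2): exp(t · J_2(-2)) = e^(-2t)·(I + t·N), where N is the 2×2 nilpotent shift.
  For a 1×1 block at λ = -2: exp(t · [-2]) = [e^(-2t)].

After assembling e^{tJ} and conjugating by P, we get:

e^{tM} =
  [-2*t*exp(-2*t) + exp(-2*t), t*exp(-2*t), 2*t*exp(-2*t)]
  [-4*t*exp(-2*t), 2*t*exp(-2*t) + exp(-2*t), 4*t*exp(-2*t)]
  [0, 0, exp(-2*t)]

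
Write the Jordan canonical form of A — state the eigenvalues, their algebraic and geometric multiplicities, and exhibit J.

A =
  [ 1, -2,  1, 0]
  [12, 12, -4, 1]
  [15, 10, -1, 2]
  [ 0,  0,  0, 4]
J_2(4) ⊕ J_2(4)

The characteristic polynomial is
  det(x·I − A) = x^4 - 16*x^3 + 96*x^2 - 256*x + 256 = (x - 4)^4

Eigenvalues and multiplicities (the geometric multiplicity of λ is n − rank(A − λI), which equals the number of Jordan blocks for λ):
  λ = 4: algebraic multiplicity = 4, geometric multiplicity = 2

Determining the block sizes for each eigenvalue:
  λ = 4: with am = 4 and gm = 2, the partition is not yet determined (e.g. several partitions of 4 into 2 parts exist). Let N = A − (4)·I. Computing rank(N^1) = 2, rank(N^2) = 0; the number of blocks of size ≥ j is rank(N^{j−1}) − rank(N^j), giving [2, 2]. So we have 2 block(s) of size 2 → block sizes [2, 2]

Assembling the blocks gives a Jordan form
J =
  [4, 1, 0, 0]
  [0, 4, 0, 0]
  [0, 0, 4, 1]
  [0, 0, 0, 4]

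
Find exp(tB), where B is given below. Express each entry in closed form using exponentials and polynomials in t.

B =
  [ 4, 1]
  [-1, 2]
e^{tB} =
  [t*exp(3*t) + exp(3*t), t*exp(3*t)]
  [-t*exp(3*t), -t*exp(3*t) + exp(3*t)]

Strategy: write B = P · J · P⁻¹ where J is a Jordan canonical form, so e^{tB} = P · e^{tJ} · P⁻¹, and e^{tJ} can be computed block-by-block.

B has Jordan form
J =
  [3, 1]
  [0, 3]
(up to reordering of blocks).

Per-block formulas:
  For a 2×2 Jordan block J_2(3): exp(t · J_2(3)) = e^(3t)·(I + t·N), where N is the 2×2 nilpotent shift.

After assembling e^{tJ} and conjugating by P, we get:

e^{tB} =
  [t*exp(3*t) + exp(3*t), t*exp(3*t)]
  [-t*exp(3*t), -t*exp(3*t) + exp(3*t)]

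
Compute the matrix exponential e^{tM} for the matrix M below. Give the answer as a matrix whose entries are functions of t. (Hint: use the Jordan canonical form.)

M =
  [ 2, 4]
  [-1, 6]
e^{tM} =
  [-2*t*exp(4*t) + exp(4*t), 4*t*exp(4*t)]
  [-t*exp(4*t), 2*t*exp(4*t) + exp(4*t)]

Strategy: write M = P · J · P⁻¹ where J is a Jordan canonical form, so e^{tM} = P · e^{tJ} · P⁻¹, and e^{tJ} can be computed block-by-block.

M has Jordan form
J =
  [4, 1]
  [0, 4]
(up to reordering of blocks).

Per-block formulas:
  For a 2×2 Jordan block J_2(4): exp(t · J_2(4)) = e^(4t)·(I + t·N), where N is the 2×2 nilpotent shift.

After assembling e^{tJ} and conjugating by P, we get:

e^{tM} =
  [-2*t*exp(4*t) + exp(4*t), 4*t*exp(4*t)]
  [-t*exp(4*t), 2*t*exp(4*t) + exp(4*t)]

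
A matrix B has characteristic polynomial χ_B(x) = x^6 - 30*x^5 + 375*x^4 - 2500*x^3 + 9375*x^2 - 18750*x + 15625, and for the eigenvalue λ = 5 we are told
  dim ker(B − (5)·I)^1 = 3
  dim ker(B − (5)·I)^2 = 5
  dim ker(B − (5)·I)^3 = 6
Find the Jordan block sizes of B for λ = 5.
Block sizes for λ = 5: [3, 2, 1]

From the dimensions of kernels of powers, the number of Jordan blocks of size at least j is d_j − d_{j−1} where d_j = dim ker(N^j) (with d_0 = 0). Computing the differences gives [3, 2, 1].
The number of blocks of size exactly k is (#blocks of size ≥ k) − (#blocks of size ≥ k + 1), so the partition is: 1 block(s) of size 1, 1 block(s) of size 2, 1 block(s) of size 3.
In nonincreasing order the block sizes are [3, 2, 1].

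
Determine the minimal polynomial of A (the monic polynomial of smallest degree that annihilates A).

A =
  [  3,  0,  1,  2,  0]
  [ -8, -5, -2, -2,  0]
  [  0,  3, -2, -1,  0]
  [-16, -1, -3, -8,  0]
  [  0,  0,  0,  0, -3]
x^3 + 9*x^2 + 27*x + 27

The characteristic polynomial is χ_A(x) = (x + 3)^5, so the eigenvalues are known. The minimal polynomial is
  m_A(x) = Π_λ (x − λ)^{k_λ}
where k_λ is the size of the *largest* Jordan block for λ (equivalently, the smallest k with (A − λI)^k v = 0 for every generalised eigenvector v of λ).

  λ = -3: largest Jordan block has size 3, contributing (x + 3)^3

So m_A(x) = (x + 3)^3 = x^3 + 9*x^2 + 27*x + 27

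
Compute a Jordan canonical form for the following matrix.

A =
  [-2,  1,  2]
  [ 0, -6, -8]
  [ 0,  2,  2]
J_2(-2) ⊕ J_1(-2)

The characteristic polynomial is
  det(x·I − A) = x^3 + 6*x^2 + 12*x + 8 = (x + 2)^3

Eigenvalues and multiplicities (the geometric multiplicity of λ is n − rank(A − λI), which equals the number of Jordan blocks for λ):
  λ = -2: algebraic multiplicity = 3, geometric multiplicity = 2

Determining the block sizes for each eigenvalue:
  λ = -2: 2 blocks summing to 3 forces exactly one block of size 2 and the rest size 1 → block sizes [2, 1]

Assembling the blocks gives a Jordan form
J =
  [-2,  1,  0]
  [ 0, -2,  0]
  [ 0,  0, -2]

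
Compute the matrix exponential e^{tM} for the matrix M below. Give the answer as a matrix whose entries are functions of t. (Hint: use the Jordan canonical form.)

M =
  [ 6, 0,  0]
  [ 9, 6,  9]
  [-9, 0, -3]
e^{tM} =
  [exp(6*t), 0, 0]
  [exp(6*t) - exp(-3*t), exp(6*t), exp(6*t) - exp(-3*t)]
  [-exp(6*t) + exp(-3*t), 0, exp(-3*t)]

Strategy: write M = P · J · P⁻¹ where J is a Jordan canonical form, so e^{tM} = P · e^{tJ} · P⁻¹, and e^{tJ} can be computed block-by-block.

M has Jordan form
J =
  [-3, 0, 0]
  [ 0, 6, 0]
  [ 0, 0, 6]
(up to reordering of blocks).

Per-block formulas:
  For a 1×1 block at λ = 6: exp(t · [6]) = [e^(6t)].
  For a 1×1 block at λ = -3: exp(t · [-3]) = [e^(-3t)].

After assembling e^{tJ} and conjugating by P, we get:

e^{tM} =
  [exp(6*t), 0, 0]
  [exp(6*t) - exp(-3*t), exp(6*t), exp(6*t) - exp(-3*t)]
  [-exp(6*t) + exp(-3*t), 0, exp(-3*t)]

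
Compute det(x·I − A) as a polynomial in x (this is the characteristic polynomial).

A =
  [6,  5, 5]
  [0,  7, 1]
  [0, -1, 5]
x^3 - 18*x^2 + 108*x - 216

Expanding det(x·I − A) (e.g. by cofactor expansion or by noting that A is similar to its Jordan form J, which has the same characteristic polynomial as A) gives
  χ_A(x) = x^3 - 18*x^2 + 108*x - 216
which factors as (x - 6)^3. The eigenvalues (with algebraic multiplicities) are λ = 6 with multiplicity 3.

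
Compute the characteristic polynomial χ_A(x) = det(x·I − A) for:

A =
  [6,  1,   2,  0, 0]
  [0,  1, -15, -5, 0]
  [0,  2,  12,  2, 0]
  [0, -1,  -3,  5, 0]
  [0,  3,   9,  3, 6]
x^5 - 30*x^4 + 360*x^3 - 2160*x^2 + 6480*x - 7776

Expanding det(x·I − A) (e.g. by cofactor expansion or by noting that A is similar to its Jordan form J, which has the same characteristic polynomial as A) gives
  χ_A(x) = x^5 - 30*x^4 + 360*x^3 - 2160*x^2 + 6480*x - 7776
which factors as (x - 6)^5. The eigenvalues (with algebraic multiplicities) are λ = 6 with multiplicity 5.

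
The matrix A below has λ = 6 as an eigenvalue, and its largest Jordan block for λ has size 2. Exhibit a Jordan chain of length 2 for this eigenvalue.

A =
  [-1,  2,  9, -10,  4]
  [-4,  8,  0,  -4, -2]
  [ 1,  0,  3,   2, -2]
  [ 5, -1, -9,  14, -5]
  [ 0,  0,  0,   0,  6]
A Jordan chain for λ = 6 of length 2:
v_1 = (-7, -4, 1, 5, 0)ᵀ
v_2 = (1, 0, 0, 0, 0)ᵀ

Let N = A − (6)·I. We want v_2 with N^2 v_2 = 0 but N^1 v_2 ≠ 0; then v_{j-1} := N · v_j for j = 2, …, 2.

Pick v_2 = (1, 0, 0, 0, 0)ᵀ.
Then v_1 = N · v_2 = (-7, -4, 1, 5, 0)ᵀ.

Sanity check: (A − (6)·I) v_1 = (0, 0, 0, 0, 0)ᵀ = 0. ✓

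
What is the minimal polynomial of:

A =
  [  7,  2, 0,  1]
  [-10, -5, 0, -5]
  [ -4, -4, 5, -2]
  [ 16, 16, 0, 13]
x^2 - 10*x + 25

The characteristic polynomial is χ_A(x) = (x - 5)^4, so the eigenvalues are known. The minimal polynomial is
  m_A(x) = Π_λ (x − λ)^{k_λ}
where k_λ is the size of the *largest* Jordan block for λ (equivalently, the smallest k with (A − λI)^k v = 0 for every generalised eigenvector v of λ).

  λ = 5: largest Jordan block has size 2, contributing (x − 5)^2

So m_A(x) = (x - 5)^2 = x^2 - 10*x + 25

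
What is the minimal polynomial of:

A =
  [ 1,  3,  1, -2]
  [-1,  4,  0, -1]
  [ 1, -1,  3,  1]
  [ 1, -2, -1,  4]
x^2 - 6*x + 9

The characteristic polynomial is χ_A(x) = (x - 3)^4, so the eigenvalues are known. The minimal polynomial is
  m_A(x) = Π_λ (x − λ)^{k_λ}
where k_λ is the size of the *largest* Jordan block for λ (equivalently, the smallest k with (A − λI)^k v = 0 for every generalised eigenvector v of λ).

  λ = 3: largest Jordan block has size 2, contributing (x − 3)^2

So m_A(x) = (x - 3)^2 = x^2 - 6*x + 9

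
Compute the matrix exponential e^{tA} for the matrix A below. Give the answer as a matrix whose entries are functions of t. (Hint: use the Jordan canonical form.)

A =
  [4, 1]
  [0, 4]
e^{tA} =
  [exp(4*t), t*exp(4*t)]
  [0, exp(4*t)]

Strategy: write A = P · J · P⁻¹ where J is a Jordan canonical form, so e^{tA} = P · e^{tJ} · P⁻¹, and e^{tJ} can be computed block-by-block.

A has Jordan form
J =
  [4, 1]
  [0, 4]
(up to reordering of blocks).

Per-block formulas:
  For a 2×2 Jordan block J_2(4): exp(t · J_2(4)) = e^(4t)·(I + t·N), where N is the 2×2 nilpotent shift.

After assembling e^{tJ} and conjugating by P, we get:

e^{tA} =
  [exp(4*t), t*exp(4*t)]
  [0, exp(4*t)]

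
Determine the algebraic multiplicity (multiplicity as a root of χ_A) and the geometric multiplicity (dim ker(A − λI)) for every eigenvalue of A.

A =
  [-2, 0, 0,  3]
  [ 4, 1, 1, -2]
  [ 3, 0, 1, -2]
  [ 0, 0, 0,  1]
λ = -2: alg = 1, geom = 1; λ = 1: alg = 3, geom = 1

Step 1 — factor the characteristic polynomial to read off the algebraic multiplicities:
  χ_A(x) = (x - 1)^3*(x + 2)

Step 2 — compute geometric multiplicities via the rank-nullity identity g(λ) = n − rank(A − λI):
  rank(A − (-2)·I) = 3, so dim ker(A − (-2)·I) = n − 3 = 1
  rank(A − (1)·I) = 3, so dim ker(A − (1)·I) = n − 3 = 1

Summary:
  λ = -2: algebraic multiplicity = 1, geometric multiplicity = 1
  λ = 1: algebraic multiplicity = 3, geometric multiplicity = 1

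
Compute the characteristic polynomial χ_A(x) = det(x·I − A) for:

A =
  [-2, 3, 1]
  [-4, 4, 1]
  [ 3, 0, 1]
x^3 - 3*x^2 + 3*x - 1

Expanding det(x·I − A) (e.g. by cofactor expansion or by noting that A is similar to its Jordan form J, which has the same characteristic polynomial as A) gives
  χ_A(x) = x^3 - 3*x^2 + 3*x - 1
which factors as (x - 1)^3. The eigenvalues (with algebraic multiplicities) are λ = 1 with multiplicity 3.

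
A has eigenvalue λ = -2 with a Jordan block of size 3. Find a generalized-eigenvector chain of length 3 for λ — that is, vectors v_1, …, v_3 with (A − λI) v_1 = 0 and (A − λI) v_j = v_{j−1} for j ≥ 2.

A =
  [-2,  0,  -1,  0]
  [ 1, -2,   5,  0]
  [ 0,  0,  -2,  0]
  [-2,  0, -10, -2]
A Jordan chain for λ = -2 of length 3:
v_1 = (0, -1, 0, 2)ᵀ
v_2 = (-1, 5, 0, -10)ᵀ
v_3 = (0, 0, 1, 0)ᵀ

Let N = A − (-2)·I. We want v_3 with N^3 v_3 = 0 but N^2 v_3 ≠ 0; then v_{j-1} := N · v_j for j = 3, …, 2.

Pick v_3 = (0, 0, 1, 0)ᵀ.
Then v_2 = N · v_3 = (-1, 5, 0, -10)ᵀ.
Then v_1 = N · v_2 = (0, -1, 0, 2)ᵀ.

Sanity check: (A − (-2)·I) v_1 = (0, 0, 0, 0)ᵀ = 0. ✓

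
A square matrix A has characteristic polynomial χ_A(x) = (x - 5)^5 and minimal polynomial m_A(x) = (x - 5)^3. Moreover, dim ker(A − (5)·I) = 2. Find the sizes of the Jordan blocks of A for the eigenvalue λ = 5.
Block sizes for λ = 5: [3, 2]

Step 1 — from the characteristic polynomial, algebraic multiplicity of λ = 5 is 5. From dim ker(A − (5)·I) = 2, there are exactly 2 Jordan blocks for λ = 5.
Step 2 — from the minimal polynomial, the factor (x − 5)^3 tells us the largest block for λ = 5 has size 3.
Step 3 — with total size 5, 2 blocks, and largest block 3, the block sizes (in nonincreasing order) are [3, 2].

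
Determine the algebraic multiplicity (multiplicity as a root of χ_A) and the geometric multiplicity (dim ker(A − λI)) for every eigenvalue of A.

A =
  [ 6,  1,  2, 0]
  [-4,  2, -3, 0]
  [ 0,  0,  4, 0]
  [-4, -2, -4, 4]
λ = 4: alg = 4, geom = 2

Step 1 — factor the characteristic polynomial to read off the algebraic multiplicities:
  χ_A(x) = (x - 4)^4

Step 2 — compute geometric multiplicities via the rank-nullity identity g(λ) = n − rank(A − λI):
  rank(A − (4)·I) = 2, so dim ker(A − (4)·I) = n − 2 = 2

Summary:
  λ = 4: algebraic multiplicity = 4, geometric multiplicity = 2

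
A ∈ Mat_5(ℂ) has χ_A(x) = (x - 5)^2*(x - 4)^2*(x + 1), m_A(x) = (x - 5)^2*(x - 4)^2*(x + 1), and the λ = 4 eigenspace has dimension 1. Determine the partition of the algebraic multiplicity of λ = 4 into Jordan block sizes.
Block sizes for λ = 4: [2]

Step 1 — from the characteristic polynomial, algebraic multiplicity of λ = 4 is 2. From dim ker(A − (4)·I) = 1, there are exactly 1 Jordan blocks for λ = 4.
Step 2 — from the minimal polynomial, the factor (x − 4)^2 tells us the largest block for λ = 4 has size 2.
Step 3 — with total size 2, 1 blocks, and largest block 2, the block sizes (in nonincreasing order) are [2].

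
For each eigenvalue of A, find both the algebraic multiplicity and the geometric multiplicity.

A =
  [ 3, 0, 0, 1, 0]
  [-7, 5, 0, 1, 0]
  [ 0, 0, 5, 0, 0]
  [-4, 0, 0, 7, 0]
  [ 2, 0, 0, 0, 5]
λ = 5: alg = 5, geom = 3

Step 1 — factor the characteristic polynomial to read off the algebraic multiplicities:
  χ_A(x) = (x - 5)^5

Step 2 — compute geometric multiplicities via the rank-nullity identity g(λ) = n − rank(A − λI):
  rank(A − (5)·I) = 2, so dim ker(A − (5)·I) = n − 2 = 3

Summary:
  λ = 5: algebraic multiplicity = 5, geometric multiplicity = 3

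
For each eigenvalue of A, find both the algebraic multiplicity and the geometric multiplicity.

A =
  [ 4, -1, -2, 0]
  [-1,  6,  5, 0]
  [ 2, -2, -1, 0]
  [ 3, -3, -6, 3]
λ = 3: alg = 4, geom = 2

Step 1 — factor the characteristic polynomial to read off the algebraic multiplicities:
  χ_A(x) = (x - 3)^4

Step 2 — compute geometric multiplicities via the rank-nullity identity g(λ) = n − rank(A − λI):
  rank(A − (3)·I) = 2, so dim ker(A − (3)·I) = n − 2 = 2

Summary:
  λ = 3: algebraic multiplicity = 4, geometric multiplicity = 2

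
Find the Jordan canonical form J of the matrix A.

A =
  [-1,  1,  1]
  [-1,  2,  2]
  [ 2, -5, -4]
J_3(-1)

The characteristic polynomial is
  det(x·I − A) = x^3 + 3*x^2 + 3*x + 1 = (x + 1)^3

Eigenvalues and multiplicities (the geometric multiplicity of λ is n − rank(A − λI), which equals the number of Jordan blocks for λ):
  λ = -1: algebraic multiplicity = 3, geometric multiplicity = 1

Determining the block sizes for each eigenvalue:
  λ = -1: one block (gm = 1), so the single block has size am = 3 → block sizes [3]

Assembling the blocks gives a Jordan form
J =
  [-1,  1,  0]
  [ 0, -1,  1]
  [ 0,  0, -1]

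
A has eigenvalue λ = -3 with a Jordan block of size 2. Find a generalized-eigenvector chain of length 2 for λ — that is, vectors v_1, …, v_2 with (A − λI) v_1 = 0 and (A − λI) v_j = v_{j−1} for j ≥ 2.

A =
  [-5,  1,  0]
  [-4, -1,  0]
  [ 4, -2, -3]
A Jordan chain for λ = -3 of length 2:
v_1 = (-2, -4, 4)ᵀ
v_2 = (1, 0, 0)ᵀ

Let N = A − (-3)·I. We want v_2 with N^2 v_2 = 0 but N^1 v_2 ≠ 0; then v_{j-1} := N · v_j for j = 2, …, 2.

Pick v_2 = (1, 0, 0)ᵀ.
Then v_1 = N · v_2 = (-2, -4, 4)ᵀ.

Sanity check: (A − (-3)·I) v_1 = (0, 0, 0)ᵀ = 0. ✓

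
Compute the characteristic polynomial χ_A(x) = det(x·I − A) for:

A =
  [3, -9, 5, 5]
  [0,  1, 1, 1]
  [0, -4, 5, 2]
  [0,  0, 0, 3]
x^4 - 12*x^3 + 54*x^2 - 108*x + 81

Expanding det(x·I − A) (e.g. by cofactor expansion or by noting that A is similar to its Jordan form J, which has the same characteristic polynomial as A) gives
  χ_A(x) = x^4 - 12*x^3 + 54*x^2 - 108*x + 81
which factors as (x - 3)^4. The eigenvalues (with algebraic multiplicities) are λ = 3 with multiplicity 4.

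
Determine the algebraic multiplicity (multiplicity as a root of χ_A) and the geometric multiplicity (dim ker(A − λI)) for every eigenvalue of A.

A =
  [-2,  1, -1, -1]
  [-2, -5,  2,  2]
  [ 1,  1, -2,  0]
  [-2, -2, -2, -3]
λ = -3: alg = 4, geom = 2

Step 1 — factor the characteristic polynomial to read off the algebraic multiplicities:
  χ_A(x) = (x + 3)^4

Step 2 — compute geometric multiplicities via the rank-nullity identity g(λ) = n − rank(A − λI):
  rank(A − (-3)·I) = 2, so dim ker(A − (-3)·I) = n − 2 = 2

Summary:
  λ = -3: algebraic multiplicity = 4, geometric multiplicity = 2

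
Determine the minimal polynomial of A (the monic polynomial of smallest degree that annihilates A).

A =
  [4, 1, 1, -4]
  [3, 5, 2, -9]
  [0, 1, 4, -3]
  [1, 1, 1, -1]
x^2 - 6*x + 9

The characteristic polynomial is χ_A(x) = (x - 3)^4, so the eigenvalues are known. The minimal polynomial is
  m_A(x) = Π_λ (x − λ)^{k_λ}
where k_λ is the size of the *largest* Jordan block for λ (equivalently, the smallest k with (A − λI)^k v = 0 for every generalised eigenvector v of λ).

  λ = 3: largest Jordan block has size 2, contributing (x − 3)^2

So m_A(x) = (x - 3)^2 = x^2 - 6*x + 9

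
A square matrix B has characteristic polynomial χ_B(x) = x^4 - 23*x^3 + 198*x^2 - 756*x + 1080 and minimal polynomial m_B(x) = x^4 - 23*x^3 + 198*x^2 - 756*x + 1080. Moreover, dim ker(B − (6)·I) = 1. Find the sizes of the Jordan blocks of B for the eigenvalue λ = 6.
Block sizes for λ = 6: [3]

Step 1 — from the characteristic polynomial, algebraic multiplicity of λ = 6 is 3. From dim ker(B − (6)·I) = 1, there are exactly 1 Jordan blocks for λ = 6.
Step 2 — from the minimal polynomial, the factor (x − 6)^3 tells us the largest block for λ = 6 has size 3.
Step 3 — with total size 3, 1 blocks, and largest block 3, the block sizes (in nonincreasing order) are [3].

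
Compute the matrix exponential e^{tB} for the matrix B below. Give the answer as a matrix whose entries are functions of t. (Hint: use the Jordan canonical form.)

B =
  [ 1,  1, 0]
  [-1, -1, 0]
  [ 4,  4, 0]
e^{tB} =
  [t + 1, t, 0]
  [-t, 1 - t, 0]
  [4*t, 4*t, 1]

Strategy: write B = P · J · P⁻¹ where J is a Jordan canonical form, so e^{tB} = P · e^{tJ} · P⁻¹, and e^{tJ} can be computed block-by-block.

B has Jordan form
J =
  [0, 1, 0]
  [0, 0, 0]
  [0, 0, 0]
(up to reordering of blocks).

Per-block formulas:
  For a 2×2 Jordan block J_2(0): exp(t · J_2(0)) = e^(0t)·(I + t·N), where N is the 2×2 nilpotent shift.
  For a 1×1 block at λ = 0: exp(t · [0]) = [e^(0t)].

After assembling e^{tJ} and conjugating by P, we get:

e^{tB} =
  [t + 1, t, 0]
  [-t, 1 - t, 0]
  [4*t, 4*t, 1]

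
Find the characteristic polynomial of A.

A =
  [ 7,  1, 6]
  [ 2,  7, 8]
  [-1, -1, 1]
x^3 - 15*x^2 + 75*x - 125

Expanding det(x·I − A) (e.g. by cofactor expansion or by noting that A is similar to its Jordan form J, which has the same characteristic polynomial as A) gives
  χ_A(x) = x^3 - 15*x^2 + 75*x - 125
which factors as (x - 5)^3. The eigenvalues (with algebraic multiplicities) are λ = 5 with multiplicity 3.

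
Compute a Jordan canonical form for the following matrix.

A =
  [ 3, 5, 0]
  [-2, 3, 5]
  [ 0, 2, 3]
J_3(3)

The characteristic polynomial is
  det(x·I − A) = x^3 - 9*x^2 + 27*x - 27 = (x - 3)^3

Eigenvalues and multiplicities (the geometric multiplicity of λ is n − rank(A − λI), which equals the number of Jordan blocks for λ):
  λ = 3: algebraic multiplicity = 3, geometric multiplicity = 1

Determining the block sizes for each eigenvalue:
  λ = 3: one block (gm = 1), so the single block has size am = 3 → block sizes [3]

Assembling the blocks gives a Jordan form
J =
  [3, 1, 0]
  [0, 3, 1]
  [0, 0, 3]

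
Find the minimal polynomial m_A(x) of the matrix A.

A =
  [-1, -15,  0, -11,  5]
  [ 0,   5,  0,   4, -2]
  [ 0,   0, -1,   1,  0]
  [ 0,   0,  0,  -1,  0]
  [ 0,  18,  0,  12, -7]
x^2 + 2*x + 1

The characteristic polynomial is χ_A(x) = (x + 1)^5, so the eigenvalues are known. The minimal polynomial is
  m_A(x) = Π_λ (x − λ)^{k_λ}
where k_λ is the size of the *largest* Jordan block for λ (equivalently, the smallest k with (A − λI)^k v = 0 for every generalised eigenvector v of λ).

  λ = -1: largest Jordan block has size 2, contributing (x + 1)^2

So m_A(x) = (x + 1)^2 = x^2 + 2*x + 1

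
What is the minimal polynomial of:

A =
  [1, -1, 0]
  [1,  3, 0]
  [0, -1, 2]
x^3 - 6*x^2 + 12*x - 8

The characteristic polynomial is χ_A(x) = (x - 2)^3, so the eigenvalues are known. The minimal polynomial is
  m_A(x) = Π_λ (x − λ)^{k_λ}
where k_λ is the size of the *largest* Jordan block for λ (equivalently, the smallest k with (A − λI)^k v = 0 for every generalised eigenvector v of λ).

  λ = 2: largest Jordan block has size 3, contributing (x − 2)^3

So m_A(x) = (x - 2)^3 = x^3 - 6*x^2 + 12*x - 8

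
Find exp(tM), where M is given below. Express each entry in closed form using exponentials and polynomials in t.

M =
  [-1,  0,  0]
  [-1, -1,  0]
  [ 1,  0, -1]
e^{tM} =
  [exp(-t), 0, 0]
  [-t*exp(-t), exp(-t), 0]
  [t*exp(-t), 0, exp(-t)]

Strategy: write M = P · J · P⁻¹ where J is a Jordan canonical form, so e^{tM} = P · e^{tJ} · P⁻¹, and e^{tJ} can be computed block-by-block.

M has Jordan form
J =
  [-1,  1,  0]
  [ 0, -1,  0]
  [ 0,  0, -1]
(up to reordering of blocks).

Per-block formulas:
  For a 1×1 block at λ = -1: exp(t · [-1]) = [e^(-1t)].
  For a 2×2 Jordan block J_2(-1): exp(t · J_2(-1)) = e^(-1t)·(I + t·N), where N is the 2×2 nilpotent shift.

After assembling e^{tJ} and conjugating by P, we get:

e^{tM} =
  [exp(-t), 0, 0]
  [-t*exp(-t), exp(-t), 0]
  [t*exp(-t), 0, exp(-t)]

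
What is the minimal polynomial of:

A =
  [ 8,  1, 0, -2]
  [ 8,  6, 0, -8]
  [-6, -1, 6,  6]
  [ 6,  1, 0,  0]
x^3 - 14*x^2 + 60*x - 72

The characteristic polynomial is χ_A(x) = (x - 6)^3*(x - 2), so the eigenvalues are known. The minimal polynomial is
  m_A(x) = Π_λ (x − λ)^{k_λ}
where k_λ is the size of the *largest* Jordan block for λ (equivalently, the smallest k with (A − λI)^k v = 0 for every generalised eigenvector v of λ).

  λ = 2: largest Jordan block has size 1, contributing (x − 2)
  λ = 6: largest Jordan block has size 2, contributing (x − 6)^2

So m_A(x) = (x - 6)^2*(x - 2) = x^3 - 14*x^2 + 60*x - 72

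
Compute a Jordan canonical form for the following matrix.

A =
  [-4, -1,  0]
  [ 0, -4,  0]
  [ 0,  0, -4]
J_2(-4) ⊕ J_1(-4)

The characteristic polynomial is
  det(x·I − A) = x^3 + 12*x^2 + 48*x + 64 = (x + 4)^3

Eigenvalues and multiplicities (the geometric multiplicity of λ is n − rank(A − λI), which equals the number of Jordan blocks for λ):
  λ = -4: algebraic multiplicity = 3, geometric multiplicity = 2

Determining the block sizes for each eigenvalue:
  λ = -4: 2 blocks summing to 3 forces exactly one block of size 2 and the rest size 1 → block sizes [2, 1]

Assembling the blocks gives a Jordan form
J =
  [-4,  1,  0]
  [ 0, -4,  0]
  [ 0,  0, -4]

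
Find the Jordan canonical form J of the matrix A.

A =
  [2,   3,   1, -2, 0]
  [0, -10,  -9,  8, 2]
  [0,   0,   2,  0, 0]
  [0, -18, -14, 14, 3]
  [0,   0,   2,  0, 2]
J_3(2) ⊕ J_2(2)

The characteristic polynomial is
  det(x·I − A) = x^5 - 10*x^4 + 40*x^3 - 80*x^2 + 80*x - 32 = (x - 2)^5

Eigenvalues and multiplicities (the geometric multiplicity of λ is n − rank(A − λI), which equals the number of Jordan blocks for λ):
  λ = 2: algebraic multiplicity = 5, geometric multiplicity = 2

Determining the block sizes for each eigenvalue:
  λ = 2: with am = 5 and gm = 2, the partition is not yet determined (e.g. several partitions of 5 into 2 parts exist). Let N = A − (2)·I. Computing rank(N^1) = 3, rank(N^2) = 1, rank(N^3) = 0; the number of blocks of size ≥ j is rank(N^{j−1}) − rank(N^j), giving [2, 2, 1]. So we have 1 block(s) of size 3, 1 block(s) of size 2 → block sizes [3, 2]

Assembling the blocks gives a Jordan form
J =
  [2, 1, 0, 0, 0]
  [0, 2, 1, 0, 0]
  [0, 0, 2, 0, 0]
  [0, 0, 0, 2, 1]
  [0, 0, 0, 0, 2]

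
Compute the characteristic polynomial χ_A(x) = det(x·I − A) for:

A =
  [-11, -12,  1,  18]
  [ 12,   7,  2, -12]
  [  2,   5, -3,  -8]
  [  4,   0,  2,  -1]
x^4 + 8*x^3 + 18*x^2 + 16*x + 5

Expanding det(x·I − A) (e.g. by cofactor expansion or by noting that A is similar to its Jordan form J, which has the same characteristic polynomial as A) gives
  χ_A(x) = x^4 + 8*x^3 + 18*x^2 + 16*x + 5
which factors as (x + 1)^3*(x + 5). The eigenvalues (with algebraic multiplicities) are λ = -5 with multiplicity 1, λ = -1 with multiplicity 3.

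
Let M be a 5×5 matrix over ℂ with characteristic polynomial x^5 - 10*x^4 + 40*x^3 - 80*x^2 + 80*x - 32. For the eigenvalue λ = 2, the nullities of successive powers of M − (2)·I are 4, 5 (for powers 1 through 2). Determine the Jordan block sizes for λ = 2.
Block sizes for λ = 2: [2, 1, 1, 1]

From the dimensions of kernels of powers, the number of Jordan blocks of size at least j is d_j − d_{j−1} where d_j = dim ker(N^j) (with d_0 = 0). Computing the differences gives [4, 1].
The number of blocks of size exactly k is (#blocks of size ≥ k) − (#blocks of size ≥ k + 1), so the partition is: 3 block(s) of size 1, 1 block(s) of size 2.
In nonincreasing order the block sizes are [2, 1, 1, 1].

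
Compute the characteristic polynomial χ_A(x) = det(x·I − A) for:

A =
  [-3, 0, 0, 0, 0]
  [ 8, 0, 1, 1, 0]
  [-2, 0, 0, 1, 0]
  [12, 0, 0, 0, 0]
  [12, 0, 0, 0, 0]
x^5 + 3*x^4

Expanding det(x·I − A) (e.g. by cofactor expansion or by noting that A is similar to its Jordan form J, which has the same characteristic polynomial as A) gives
  χ_A(x) = x^5 + 3*x^4
which factors as x^4*(x + 3). The eigenvalues (with algebraic multiplicities) are λ = -3 with multiplicity 1, λ = 0 with multiplicity 4.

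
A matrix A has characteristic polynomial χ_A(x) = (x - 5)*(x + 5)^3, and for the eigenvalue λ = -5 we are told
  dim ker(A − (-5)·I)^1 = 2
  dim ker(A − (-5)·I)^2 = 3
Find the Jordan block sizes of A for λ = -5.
Block sizes for λ = -5: [2, 1]

From the dimensions of kernels of powers, the number of Jordan blocks of size at least j is d_j − d_{j−1} where d_j = dim ker(N^j) (with d_0 = 0). Computing the differences gives [2, 1].
The number of blocks of size exactly k is (#blocks of size ≥ k) − (#blocks of size ≥ k + 1), so the partition is: 1 block(s) of size 1, 1 block(s) of size 2.
In nonincreasing order the block sizes are [2, 1].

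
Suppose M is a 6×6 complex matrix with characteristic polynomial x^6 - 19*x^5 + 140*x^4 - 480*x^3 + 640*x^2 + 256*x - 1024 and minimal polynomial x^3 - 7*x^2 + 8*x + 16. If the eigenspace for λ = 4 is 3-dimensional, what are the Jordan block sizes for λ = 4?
Block sizes for λ = 4: [2, 2, 1]

Step 1 — from the characteristic polynomial, algebraic multiplicity of λ = 4 is 5. From dim ker(M − (4)·I) = 3, there are exactly 3 Jordan blocks for λ = 4.
Step 2 — from the minimal polynomial, the factor (x − 4)^2 tells us the largest block for λ = 4 has size 2.
Step 3 — with total size 5, 3 blocks, and largest block 2, the block sizes (in nonincreasing order) are [2, 2, 1].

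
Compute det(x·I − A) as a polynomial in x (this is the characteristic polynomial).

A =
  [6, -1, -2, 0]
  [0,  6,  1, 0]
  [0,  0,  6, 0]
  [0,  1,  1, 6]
x^4 - 24*x^3 + 216*x^2 - 864*x + 1296

Expanding det(x·I − A) (e.g. by cofactor expansion or by noting that A is similar to its Jordan form J, which has the same characteristic polynomial as A) gives
  χ_A(x) = x^4 - 24*x^3 + 216*x^2 - 864*x + 1296
which factors as (x - 6)^4. The eigenvalues (with algebraic multiplicities) are λ = 6 with multiplicity 4.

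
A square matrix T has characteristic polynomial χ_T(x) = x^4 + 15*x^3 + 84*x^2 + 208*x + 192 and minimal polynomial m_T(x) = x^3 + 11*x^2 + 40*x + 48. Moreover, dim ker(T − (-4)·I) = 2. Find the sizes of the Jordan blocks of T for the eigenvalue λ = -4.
Block sizes for λ = -4: [2, 1]

Step 1 — from the characteristic polynomial, algebraic multiplicity of λ = -4 is 3. From dim ker(T − (-4)·I) = 2, there are exactly 2 Jordan blocks for λ = -4.
Step 2 — from the minimal polynomial, the factor (x + 4)^2 tells us the largest block for λ = -4 has size 2.
Step 3 — with total size 3, 2 blocks, and largest block 2, the block sizes (in nonincreasing order) are [2, 1].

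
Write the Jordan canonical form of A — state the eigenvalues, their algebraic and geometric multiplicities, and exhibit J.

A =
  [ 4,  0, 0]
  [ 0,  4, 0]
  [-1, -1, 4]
J_2(4) ⊕ J_1(4)

The characteristic polynomial is
  det(x·I − A) = x^3 - 12*x^2 + 48*x - 64 = (x - 4)^3

Eigenvalues and multiplicities (the geometric multiplicity of λ is n − rank(A − λI), which equals the number of Jordan blocks for λ):
  λ = 4: algebraic multiplicity = 3, geometric multiplicity = 2

Determining the block sizes for each eigenvalue:
  λ = 4: 2 blocks summing to 3 forces exactly one block of size 2 and the rest size 1 → block sizes [2, 1]

Assembling the blocks gives a Jordan form
J =
  [4, 1, 0]
  [0, 4, 0]
  [0, 0, 4]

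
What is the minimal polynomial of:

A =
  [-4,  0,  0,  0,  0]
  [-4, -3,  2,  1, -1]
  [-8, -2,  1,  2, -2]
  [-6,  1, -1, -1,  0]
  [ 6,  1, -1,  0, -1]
x^4 + 7*x^3 + 15*x^2 + 13*x + 4

The characteristic polynomial is χ_A(x) = (x + 1)^4*(x + 4), so the eigenvalues are known. The minimal polynomial is
  m_A(x) = Π_λ (x − λ)^{k_λ}
where k_λ is the size of the *largest* Jordan block for λ (equivalently, the smallest k with (A − λI)^k v = 0 for every generalised eigenvector v of λ).

  λ = -4: largest Jordan block has size 1, contributing (x + 4)
  λ = -1: largest Jordan block has size 3, contributing (x + 1)^3

So m_A(x) = (x + 1)^3*(x + 4) = x^4 + 7*x^3 + 15*x^2 + 13*x + 4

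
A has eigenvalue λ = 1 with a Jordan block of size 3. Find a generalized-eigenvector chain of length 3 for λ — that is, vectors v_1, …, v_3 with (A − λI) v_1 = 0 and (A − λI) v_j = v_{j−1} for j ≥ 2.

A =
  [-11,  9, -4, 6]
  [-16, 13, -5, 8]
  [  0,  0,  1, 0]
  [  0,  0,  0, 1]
A Jordan chain for λ = 1 of length 3:
v_1 = (3, 4, 0, 0)ᵀ
v_2 = (-4, -5, 0, 0)ᵀ
v_3 = (0, 0, 1, 0)ᵀ

Let N = A − (1)·I. We want v_3 with N^3 v_3 = 0 but N^2 v_3 ≠ 0; then v_{j-1} := N · v_j for j = 3, …, 2.

Pick v_3 = (0, 0, 1, 0)ᵀ.
Then v_2 = N · v_3 = (-4, -5, 0, 0)ᵀ.
Then v_1 = N · v_2 = (3, 4, 0, 0)ᵀ.

Sanity check: (A − (1)·I) v_1 = (0, 0, 0, 0)ᵀ = 0. ✓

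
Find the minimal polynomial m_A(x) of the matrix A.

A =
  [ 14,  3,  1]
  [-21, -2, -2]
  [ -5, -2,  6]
x^3 - 18*x^2 + 108*x - 216

The characteristic polynomial is χ_A(x) = (x - 6)^3, so the eigenvalues are known. The minimal polynomial is
  m_A(x) = Π_λ (x − λ)^{k_λ}
where k_λ is the size of the *largest* Jordan block for λ (equivalently, the smallest k with (A − λI)^k v = 0 for every generalised eigenvector v of λ).

  λ = 6: largest Jordan block has size 3, contributing (x − 6)^3

So m_A(x) = (x - 6)^3 = x^3 - 18*x^2 + 108*x - 216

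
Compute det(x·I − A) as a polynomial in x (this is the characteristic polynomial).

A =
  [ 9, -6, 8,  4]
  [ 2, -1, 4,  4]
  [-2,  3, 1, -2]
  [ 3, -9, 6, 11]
x^4 - 20*x^3 + 150*x^2 - 500*x + 625

Expanding det(x·I − A) (e.g. by cofactor expansion or by noting that A is similar to its Jordan form J, which has the same characteristic polynomial as A) gives
  χ_A(x) = x^4 - 20*x^3 + 150*x^2 - 500*x + 625
which factors as (x - 5)^4. The eigenvalues (with algebraic multiplicities) are λ = 5 with multiplicity 4.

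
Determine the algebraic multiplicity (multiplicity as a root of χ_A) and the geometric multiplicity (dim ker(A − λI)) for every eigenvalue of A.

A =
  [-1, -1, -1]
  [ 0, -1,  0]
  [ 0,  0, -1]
λ = -1: alg = 3, geom = 2

Step 1 — factor the characteristic polynomial to read off the algebraic multiplicities:
  χ_A(x) = (x + 1)^3

Step 2 — compute geometric multiplicities via the rank-nullity identity g(λ) = n − rank(A − λI):
  rank(A − (-1)·I) = 1, so dim ker(A − (-1)·I) = n − 1 = 2

Summary:
  λ = -1: algebraic multiplicity = 3, geometric multiplicity = 2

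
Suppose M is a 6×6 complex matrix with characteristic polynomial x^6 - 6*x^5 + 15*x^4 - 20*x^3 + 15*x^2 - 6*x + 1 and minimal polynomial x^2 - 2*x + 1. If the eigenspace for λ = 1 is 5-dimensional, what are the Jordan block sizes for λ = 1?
Block sizes for λ = 1: [2, 1, 1, 1, 1]

Step 1 — from the characteristic polynomial, algebraic multiplicity of λ = 1 is 6. From dim ker(M − (1)·I) = 5, there are exactly 5 Jordan blocks for λ = 1.
Step 2 — from the minimal polynomial, the factor (x − 1)^2 tells us the largest block for λ = 1 has size 2.
Step 3 — with total size 6, 5 blocks, and largest block 2, the block sizes (in nonincreasing order) are [2, 1, 1, 1, 1].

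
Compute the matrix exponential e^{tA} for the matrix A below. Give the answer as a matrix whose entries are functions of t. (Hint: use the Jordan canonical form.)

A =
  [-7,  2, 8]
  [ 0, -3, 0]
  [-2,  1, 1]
e^{tA} =
  [-4*t*exp(-3*t) + exp(-3*t), 2*t*exp(-3*t), 8*t*exp(-3*t)]
  [0, exp(-3*t), 0]
  [-2*t*exp(-3*t), t*exp(-3*t), 4*t*exp(-3*t) + exp(-3*t)]

Strategy: write A = P · J · P⁻¹ where J is a Jordan canonical form, so e^{tA} = P · e^{tJ} · P⁻¹, and e^{tJ} can be computed block-by-block.

A has Jordan form
J =
  [-3,  1,  0]
  [ 0, -3,  0]
  [ 0,  0, -3]
(up to reordering of blocks).

Per-block formulas:
  For a 1×1 block at λ = -3: exp(t · [-3]) = [e^(-3t)].
  For a 2×2 Jordan block J_2(-3): exp(t · J_2(-3)) = e^(-3t)·(I + t·N), where N is the 2×2 nilpotent shift.

After assembling e^{tJ} and conjugating by P, we get:

e^{tA} =
  [-4*t*exp(-3*t) + exp(-3*t), 2*t*exp(-3*t), 8*t*exp(-3*t)]
  [0, exp(-3*t), 0]
  [-2*t*exp(-3*t), t*exp(-3*t), 4*t*exp(-3*t) + exp(-3*t)]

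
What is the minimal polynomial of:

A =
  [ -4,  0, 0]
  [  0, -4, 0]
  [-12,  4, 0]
x^2 + 4*x

The characteristic polynomial is χ_A(x) = x*(x + 4)^2, so the eigenvalues are known. The minimal polynomial is
  m_A(x) = Π_λ (x − λ)^{k_λ}
where k_λ is the size of the *largest* Jordan block for λ (equivalently, the smallest k with (A − λI)^k v = 0 for every generalised eigenvector v of λ).

  λ = -4: largest Jordan block has size 1, contributing (x + 4)
  λ = 0: largest Jordan block has size 1, contributing (x − 0)

So m_A(x) = x*(x + 4) = x^2 + 4*x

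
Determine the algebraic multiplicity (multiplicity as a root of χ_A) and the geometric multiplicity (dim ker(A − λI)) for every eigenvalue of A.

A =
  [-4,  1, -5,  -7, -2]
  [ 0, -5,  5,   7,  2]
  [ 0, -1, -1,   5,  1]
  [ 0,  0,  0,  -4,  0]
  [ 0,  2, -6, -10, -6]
λ = -4: alg = 5, geom = 3

Step 1 — factor the characteristic polynomial to read off the algebraic multiplicities:
  χ_A(x) = (x + 4)^5

Step 2 — compute geometric multiplicities via the rank-nullity identity g(λ) = n − rank(A − λI):
  rank(A − (-4)·I) = 2, so dim ker(A − (-4)·I) = n − 2 = 3

Summary:
  λ = -4: algebraic multiplicity = 5, geometric multiplicity = 3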